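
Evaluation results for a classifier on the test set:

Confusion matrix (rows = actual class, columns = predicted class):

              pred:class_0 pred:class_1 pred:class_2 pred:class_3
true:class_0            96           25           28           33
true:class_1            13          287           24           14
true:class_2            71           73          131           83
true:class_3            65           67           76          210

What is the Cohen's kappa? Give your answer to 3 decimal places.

0.406

Observed agreement pₒ = trace/N = 724/1296 = 0.5586
Expected agreement pₑ = Σ (rowᵢ·colᵢ)/N² = (182·245 + 338·452 + 358·259 + 418·340)/1296² = 0.2573
κ = (pₒ − pₑ)/(1 − pₑ) = (0.5586 − 0.2573)/(1 − 0.2573) = 0.406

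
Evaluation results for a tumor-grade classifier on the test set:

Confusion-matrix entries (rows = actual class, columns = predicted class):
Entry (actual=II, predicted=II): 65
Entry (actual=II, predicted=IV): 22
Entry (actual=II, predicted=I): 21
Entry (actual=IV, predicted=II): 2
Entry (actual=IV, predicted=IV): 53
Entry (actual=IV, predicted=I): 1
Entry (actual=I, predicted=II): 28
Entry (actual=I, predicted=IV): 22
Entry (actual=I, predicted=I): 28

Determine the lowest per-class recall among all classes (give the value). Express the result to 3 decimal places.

0.359

Per-class recall (TP/(TP+FN)):
  II: TP=65, FN=22+21=43 → 65/108 = 0.6019
  IV: TP=53, FN=2+1=3 → 53/56 = 0.9464
  I: TP=28, FN=28+22=50 → 28/78 = 0.3590
Lowest is class 'I' with recall = 0.359.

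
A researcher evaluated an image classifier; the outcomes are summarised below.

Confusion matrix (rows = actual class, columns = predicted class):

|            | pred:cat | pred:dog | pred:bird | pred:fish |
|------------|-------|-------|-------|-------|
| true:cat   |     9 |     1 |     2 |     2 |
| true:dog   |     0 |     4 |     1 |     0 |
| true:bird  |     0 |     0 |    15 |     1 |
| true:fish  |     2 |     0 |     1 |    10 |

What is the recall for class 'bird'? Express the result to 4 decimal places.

0.9375

Treat 'bird' as positive and all other classes as negative.
recall = TP/(TP+FN).
bird: TP=15, FN=0+0+1=1 → 15/16 = 0.93750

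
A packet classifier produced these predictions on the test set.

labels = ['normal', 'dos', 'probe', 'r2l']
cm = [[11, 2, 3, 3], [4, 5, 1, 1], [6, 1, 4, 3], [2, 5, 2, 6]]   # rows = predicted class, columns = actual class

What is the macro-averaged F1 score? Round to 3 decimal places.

0.426

Per-class F1 score (2·TP/(2·TP+FP+FN)):
  normal: TP=11, FP=2+3+3=8, FN=4+6+2=12 → 22/42 = 0.5238
  dos: TP=5, FP=4+1+1=6, FN=2+1+5=8 → 10/24 = 0.4167
  probe: TP=4, FP=6+1+3=10, FN=3+1+2=6 → 8/24 = 0.3333
  r2l: TP=6, FP=2+5+2=9, FN=3+1+3=7 → 12/28 = 0.4286
Macro-F1 score = mean = (0.5238 + 0.4167 + 0.3333 + 0.4286) / 4 = 0.426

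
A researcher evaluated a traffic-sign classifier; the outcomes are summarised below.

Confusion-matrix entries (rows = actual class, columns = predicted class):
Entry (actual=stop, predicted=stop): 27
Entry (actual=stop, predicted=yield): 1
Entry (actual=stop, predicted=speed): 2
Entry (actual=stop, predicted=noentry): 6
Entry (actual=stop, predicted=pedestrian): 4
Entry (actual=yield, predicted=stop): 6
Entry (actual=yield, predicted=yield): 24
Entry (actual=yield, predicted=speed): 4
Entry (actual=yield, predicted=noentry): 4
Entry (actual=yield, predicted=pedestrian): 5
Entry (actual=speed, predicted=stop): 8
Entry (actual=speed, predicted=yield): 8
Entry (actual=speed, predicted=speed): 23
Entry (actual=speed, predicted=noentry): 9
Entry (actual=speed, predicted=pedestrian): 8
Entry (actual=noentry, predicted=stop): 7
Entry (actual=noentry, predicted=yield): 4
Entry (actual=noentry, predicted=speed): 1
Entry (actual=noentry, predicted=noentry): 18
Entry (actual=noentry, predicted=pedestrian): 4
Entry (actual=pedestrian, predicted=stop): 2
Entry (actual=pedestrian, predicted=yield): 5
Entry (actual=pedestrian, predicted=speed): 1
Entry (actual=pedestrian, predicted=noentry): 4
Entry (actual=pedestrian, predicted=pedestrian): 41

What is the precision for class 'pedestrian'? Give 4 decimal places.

0.6613

One-vs-rest for 'pedestrian': TP = diagonal; FP = other classes predicted 'pedestrian'; FN = 'pedestrian' predicted as other.
precision = TP/(TP+FP).
pedestrian: TP=41, FP=4+5+8+4=21 → 41/62 = 0.66129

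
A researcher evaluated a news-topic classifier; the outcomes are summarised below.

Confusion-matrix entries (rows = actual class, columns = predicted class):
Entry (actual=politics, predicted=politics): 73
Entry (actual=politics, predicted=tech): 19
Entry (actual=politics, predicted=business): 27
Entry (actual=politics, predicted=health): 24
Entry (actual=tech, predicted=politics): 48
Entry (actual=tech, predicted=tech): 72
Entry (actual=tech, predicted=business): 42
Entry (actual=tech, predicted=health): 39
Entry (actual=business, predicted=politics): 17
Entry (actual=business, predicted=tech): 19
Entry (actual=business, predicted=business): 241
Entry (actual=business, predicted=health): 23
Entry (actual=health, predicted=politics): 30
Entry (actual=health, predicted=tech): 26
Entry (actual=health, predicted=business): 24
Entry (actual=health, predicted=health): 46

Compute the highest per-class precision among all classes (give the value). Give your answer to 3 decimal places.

Per-class precision (TP/(TP+FP)):
  politics: TP=73, FP=48+17+30=95 → 73/168 = 0.4345
  tech: TP=72, FP=19+19+26=64 → 72/136 = 0.5294
  business: TP=241, FP=27+42+24=93 → 241/334 = 0.7216
  health: TP=46, FP=24+39+23=86 → 46/132 = 0.3485
Highest is class 'business' with precision = 0.722.

0.722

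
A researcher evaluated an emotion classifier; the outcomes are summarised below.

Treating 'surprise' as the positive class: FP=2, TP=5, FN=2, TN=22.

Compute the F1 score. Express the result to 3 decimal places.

0.714

Precision = TP/(TP+FP) = 5/7 = 0.7143
Recall = TP/(TP+FN) = 5/7 = 0.7143
F1 = 2·TP/(2·TP+FP+FN) = 10/14 = 0.714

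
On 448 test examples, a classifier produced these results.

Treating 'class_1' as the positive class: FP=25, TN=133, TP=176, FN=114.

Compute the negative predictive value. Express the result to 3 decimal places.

0.538

NPV = TN/(TN+FN) = 133/(133+114) = 0.538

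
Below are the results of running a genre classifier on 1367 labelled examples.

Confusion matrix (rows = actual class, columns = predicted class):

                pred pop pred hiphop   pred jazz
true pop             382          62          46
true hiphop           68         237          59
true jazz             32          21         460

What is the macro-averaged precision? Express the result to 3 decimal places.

Per-class precision (TP/(TP+FP)):
  pop: TP=382, FP=68+32=100 → 382/482 = 0.7925
  hiphop: TP=237, FP=62+21=83 → 237/320 = 0.7406
  jazz: TP=460, FP=46+59=105 → 460/565 = 0.8142
Macro-precision = mean = (0.7925 + 0.7406 + 0.8142) / 3 = 0.782

0.782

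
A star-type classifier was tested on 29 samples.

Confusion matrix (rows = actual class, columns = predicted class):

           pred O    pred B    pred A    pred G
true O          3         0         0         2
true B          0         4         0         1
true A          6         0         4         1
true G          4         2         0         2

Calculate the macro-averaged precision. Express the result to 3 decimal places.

0.558

Per-class precision (TP/(TP+FP)):
  O: TP=3, FP=0+6+4=10 → 3/13 = 0.2308
  B: TP=4, FP=0+0+2=2 → 4/6 = 0.6667
  A: TP=4, FP=0+0+0=0 → 4/4 = 1.0000
  G: TP=2, FP=2+1+1=4 → 2/6 = 0.3333
Macro-precision = mean = (0.2308 + 0.6667 + 1.0000 + 0.3333) / 4 = 0.558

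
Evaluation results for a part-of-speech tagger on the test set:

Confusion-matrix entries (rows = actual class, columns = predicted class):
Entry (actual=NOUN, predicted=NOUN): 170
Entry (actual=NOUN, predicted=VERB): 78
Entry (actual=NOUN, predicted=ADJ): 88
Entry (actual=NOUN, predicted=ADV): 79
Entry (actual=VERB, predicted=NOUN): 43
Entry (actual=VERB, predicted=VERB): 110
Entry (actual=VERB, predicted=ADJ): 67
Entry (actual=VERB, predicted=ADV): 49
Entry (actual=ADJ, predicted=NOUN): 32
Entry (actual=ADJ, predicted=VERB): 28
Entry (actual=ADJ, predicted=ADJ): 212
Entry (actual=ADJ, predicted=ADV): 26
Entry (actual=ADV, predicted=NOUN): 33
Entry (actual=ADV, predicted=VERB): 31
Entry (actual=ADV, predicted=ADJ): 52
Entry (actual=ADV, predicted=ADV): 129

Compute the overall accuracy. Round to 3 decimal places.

Accuracy = trace / total = (170+110+212+129=621) / 1227 = 621/1227 = 0.506

0.506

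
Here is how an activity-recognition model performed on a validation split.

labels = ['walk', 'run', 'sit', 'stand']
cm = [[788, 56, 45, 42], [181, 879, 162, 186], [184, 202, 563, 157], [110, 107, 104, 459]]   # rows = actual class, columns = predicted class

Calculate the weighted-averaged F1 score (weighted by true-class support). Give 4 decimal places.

0.6324

Per-class F1 score (2·TP/(2·TP+FP+FN)):
  walk: TP=788, FP=181+184+110=475, FN=56+45+42=143 → 1576/2194 = 0.71832
  run: TP=879, FP=56+202+107=365, FN=181+162+186=529 → 1758/2652 = 0.66290
  sit: TP=563, FP=45+162+104=311, FN=184+202+157=543 → 1126/1980 = 0.56869
  stand: TP=459, FP=42+186+157=385, FN=110+107+104=321 → 918/1624 = 0.56527
Weighted-F1 score = Σ (supportᵢ/N)·F1 scoreᵢ with N=4225: (931/4225)·0.71832 + (1408/4225)·0.66290 + (1106/4225)·0.56869 + (780/4225)·0.56527 = 0.6324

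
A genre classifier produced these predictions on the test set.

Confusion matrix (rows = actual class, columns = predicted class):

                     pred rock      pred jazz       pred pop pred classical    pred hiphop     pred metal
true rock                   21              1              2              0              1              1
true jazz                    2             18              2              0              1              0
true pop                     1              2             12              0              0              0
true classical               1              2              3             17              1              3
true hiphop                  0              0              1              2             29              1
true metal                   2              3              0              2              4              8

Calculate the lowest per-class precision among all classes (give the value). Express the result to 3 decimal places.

0.600

Per-class precision (TP/(TP+FP)):
  rock: TP=21, FP=2+1+1+0+2=6 → 21/27 = 0.7778
  jazz: TP=18, FP=1+2+2+0+3=8 → 18/26 = 0.6923
  pop: TP=12, FP=2+2+3+1+0=8 → 12/20 = 0.6000
  classical: TP=17, FP=0+0+0+2+2=4 → 17/21 = 0.8095
  hiphop: TP=29, FP=1+1+0+1+4=7 → 29/36 = 0.8056
  metal: TP=8, FP=1+0+0+3+1=5 → 8/13 = 0.6154
Lowest is class 'pop' with precision = 0.600.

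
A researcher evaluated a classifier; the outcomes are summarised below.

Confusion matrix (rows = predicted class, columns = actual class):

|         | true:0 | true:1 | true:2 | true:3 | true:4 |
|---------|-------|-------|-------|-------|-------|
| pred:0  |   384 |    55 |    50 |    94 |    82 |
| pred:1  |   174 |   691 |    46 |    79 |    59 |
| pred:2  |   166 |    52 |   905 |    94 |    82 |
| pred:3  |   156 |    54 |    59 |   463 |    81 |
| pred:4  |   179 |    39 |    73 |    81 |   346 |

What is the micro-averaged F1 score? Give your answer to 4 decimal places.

Micro-averaging pools counts across classes: ΣTP=2789, ΣFP=1755, ΣFN=1755.
Micro-F1 score = 2·TP/(2·TP+FP+FN) on pooled counts = 0.6138 (equals overall accuracy in single-label multiclass).

0.6138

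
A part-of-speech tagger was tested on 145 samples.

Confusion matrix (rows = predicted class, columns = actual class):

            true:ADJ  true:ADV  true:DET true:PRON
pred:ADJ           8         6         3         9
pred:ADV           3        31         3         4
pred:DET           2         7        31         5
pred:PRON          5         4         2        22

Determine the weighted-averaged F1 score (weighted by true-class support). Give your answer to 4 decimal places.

0.6405

Per-class F1 score (2·TP/(2·TP+FP+FN)):
  ADJ: TP=8, FP=6+3+9=18, FN=3+2+5=10 → 16/44 = 0.36364
  ADV: TP=31, FP=3+3+4=10, FN=6+7+4=17 → 62/89 = 0.69663
  DET: TP=31, FP=2+7+5=14, FN=3+3+2=8 → 62/84 = 0.73810
  PRON: TP=22, FP=5+4+2=11, FN=9+4+5=18 → 44/73 = 0.60274
Weighted-F1 score = Σ (supportᵢ/N)·F1 scoreᵢ with N=145: (18/145)·0.36364 + (48/145)·0.69663 + (39/145)·0.73810 + (40/145)·0.60274 = 0.6405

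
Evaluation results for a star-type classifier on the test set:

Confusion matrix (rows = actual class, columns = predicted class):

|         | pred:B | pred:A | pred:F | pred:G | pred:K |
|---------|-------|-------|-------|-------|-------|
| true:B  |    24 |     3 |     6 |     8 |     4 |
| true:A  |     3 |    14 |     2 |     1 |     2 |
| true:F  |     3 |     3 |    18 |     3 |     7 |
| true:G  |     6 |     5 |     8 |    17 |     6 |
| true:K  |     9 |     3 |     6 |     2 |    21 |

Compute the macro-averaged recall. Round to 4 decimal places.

0.5232

Per-class recall (TP/(TP+FN)):
  B: TP=24, FN=3+6+8+4=21 → 24/45 = 0.53333
  A: TP=14, FN=3+2+1+2=8 → 14/22 = 0.63636
  F: TP=18, FN=3+3+3+7=16 → 18/34 = 0.52941
  G: TP=17, FN=6+5+8+6=25 → 17/42 = 0.40476
  K: TP=21, FN=9+3+6+2=20 → 21/41 = 0.51220
Macro-recall = mean = (0.53333 + 0.63636 + 0.52941 + 0.40476 + 0.51220) / 5 = 0.5232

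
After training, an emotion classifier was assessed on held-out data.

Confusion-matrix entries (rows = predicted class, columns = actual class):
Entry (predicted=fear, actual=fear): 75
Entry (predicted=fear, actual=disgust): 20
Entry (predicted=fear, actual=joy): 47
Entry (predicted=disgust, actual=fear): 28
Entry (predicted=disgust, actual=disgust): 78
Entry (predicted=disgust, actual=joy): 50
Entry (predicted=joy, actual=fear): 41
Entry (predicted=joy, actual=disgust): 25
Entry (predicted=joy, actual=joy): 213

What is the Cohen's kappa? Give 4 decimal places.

Observed agreement pₒ = trace/N = 366/577 = 0.63432
Expected agreement pₑ = Σ (rowᵢ·colᵢ)/N² = (144·142 + 123·156 + 310·279)/577² = 0.37884
κ = (pₒ − pₑ)/(1 − pₑ) = (0.63432 − 0.37884)/(1 − 0.37884) = 0.4113

0.4113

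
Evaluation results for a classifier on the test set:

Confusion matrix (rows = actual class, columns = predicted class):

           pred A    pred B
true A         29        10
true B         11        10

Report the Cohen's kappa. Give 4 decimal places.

Observed agreement pₒ = trace/N = 39/60 = 0.65000
Expected agreement pₑ = Σ (rowᵢ·colᵢ)/N² = (39·40 + 21·20)/60² = 0.55000
κ = (pₒ − pₑ)/(1 − pₑ) = (0.65000 − 0.55000)/(1 − 0.55000) = 0.2222

0.2222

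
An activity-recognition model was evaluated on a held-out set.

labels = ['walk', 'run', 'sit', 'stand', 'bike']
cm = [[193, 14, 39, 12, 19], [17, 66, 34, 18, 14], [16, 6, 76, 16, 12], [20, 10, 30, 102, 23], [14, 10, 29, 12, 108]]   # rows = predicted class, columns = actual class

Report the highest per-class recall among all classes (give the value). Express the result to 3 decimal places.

0.742

Per-class recall (TP/(TP+FN)):
  walk: TP=193, FN=17+16+20+14=67 → 193/260 = 0.7423
  run: TP=66, FN=14+6+10+10=40 → 66/106 = 0.6226
  sit: TP=76, FN=39+34+30+29=132 → 76/208 = 0.3654
  stand: TP=102, FN=12+18+16+12=58 → 102/160 = 0.6375
  bike: TP=108, FN=19+14+12+23=68 → 108/176 = 0.6136
Highest is class 'walk' with recall = 0.742.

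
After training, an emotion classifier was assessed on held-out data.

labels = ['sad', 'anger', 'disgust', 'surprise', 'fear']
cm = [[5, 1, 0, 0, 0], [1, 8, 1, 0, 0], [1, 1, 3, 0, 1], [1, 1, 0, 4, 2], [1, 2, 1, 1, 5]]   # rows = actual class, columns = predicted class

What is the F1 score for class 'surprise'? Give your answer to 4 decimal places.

Take TP from the diagonal, FP from the rest of the 'surprise' prediction marginal, FN from the rest of the 'surprise' actual marginal.
F1 score = 2·TP/(2·TP+FP+FN).
surprise: TP=4, FP=0+0+0+1=1, FN=1+1+0+2=4 → 8/13 = 0.61538

0.6154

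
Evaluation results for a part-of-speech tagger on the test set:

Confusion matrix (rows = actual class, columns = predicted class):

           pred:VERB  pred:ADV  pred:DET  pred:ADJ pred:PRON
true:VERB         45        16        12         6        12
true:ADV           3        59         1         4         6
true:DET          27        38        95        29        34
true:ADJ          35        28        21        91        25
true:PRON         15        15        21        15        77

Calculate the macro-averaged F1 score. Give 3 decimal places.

Per-class F1 score (2·TP/(2·TP+FP+FN)):
  VERB: TP=45, FP=3+27+35+15=80, FN=16+12+6+12=46 → 90/216 = 0.4167
  ADV: TP=59, FP=16+38+28+15=97, FN=3+1+4+6=14 → 118/229 = 0.5153
  DET: TP=95, FP=12+1+21+21=55, FN=27+38+29+34=128 → 190/373 = 0.5094
  ADJ: TP=91, FP=6+4+29+15=54, FN=35+28+21+25=109 → 182/345 = 0.5275
  PRON: TP=77, FP=12+6+34+25=77, FN=15+15+21+15=66 → 154/297 = 0.5185
Macro-F1 score = mean = (0.4167 + 0.5153 + 0.5094 + 0.5275 + 0.5185) / 5 = 0.497

0.497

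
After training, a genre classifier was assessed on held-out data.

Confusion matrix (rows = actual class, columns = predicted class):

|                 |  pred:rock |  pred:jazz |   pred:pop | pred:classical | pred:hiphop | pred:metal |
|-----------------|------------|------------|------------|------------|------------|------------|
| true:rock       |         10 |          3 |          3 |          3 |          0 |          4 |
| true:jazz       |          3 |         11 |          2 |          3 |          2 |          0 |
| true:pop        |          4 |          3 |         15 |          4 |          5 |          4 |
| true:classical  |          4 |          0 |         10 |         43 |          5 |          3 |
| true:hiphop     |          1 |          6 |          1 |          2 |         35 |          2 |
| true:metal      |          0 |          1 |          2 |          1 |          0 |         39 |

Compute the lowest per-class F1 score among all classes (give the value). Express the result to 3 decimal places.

Per-class F1 score (2·TP/(2·TP+FP+FN)):
  rock: TP=10, FP=3+4+4+1+0=12, FN=3+3+3+0+4=13 → 20/45 = 0.4444
  jazz: TP=11, FP=3+3+0+6+1=13, FN=3+2+3+2+0=10 → 22/45 = 0.4889
  pop: TP=15, FP=3+2+10+1+2=18, FN=4+3+4+5+4=20 → 30/68 = 0.4412
  classical: TP=43, FP=3+3+4+2+1=13, FN=4+0+10+5+3=22 → 86/121 = 0.7107
  hiphop: TP=35, FP=0+2+5+5+0=12, FN=1+6+1+2+2=12 → 70/94 = 0.7447
  metal: TP=39, FP=4+0+4+3+2=13, FN=0+1+2+1+0=4 → 78/95 = 0.8211
Lowest is class 'pop' with F1 score = 0.441.

0.441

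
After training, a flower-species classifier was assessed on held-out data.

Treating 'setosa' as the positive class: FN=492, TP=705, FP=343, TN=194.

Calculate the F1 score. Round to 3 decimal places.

Precision = TP/(TP+FP) = 705/1048 = 0.6727
Recall = TP/(TP+FN) = 705/1197 = 0.5890
F1 = 2·TP/(2·TP+FP+FN) = 1410/2245 = 0.628

0.628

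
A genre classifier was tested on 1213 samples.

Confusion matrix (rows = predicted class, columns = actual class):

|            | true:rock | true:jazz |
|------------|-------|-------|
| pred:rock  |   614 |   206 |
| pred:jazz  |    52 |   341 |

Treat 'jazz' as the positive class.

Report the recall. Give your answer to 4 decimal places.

Recall = TP/(TP+FN) = 341/(341+206) = 341/547 = 0.6234

0.6234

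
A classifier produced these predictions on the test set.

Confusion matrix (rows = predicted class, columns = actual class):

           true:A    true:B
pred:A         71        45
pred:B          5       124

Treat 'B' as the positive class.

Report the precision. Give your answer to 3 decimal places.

0.961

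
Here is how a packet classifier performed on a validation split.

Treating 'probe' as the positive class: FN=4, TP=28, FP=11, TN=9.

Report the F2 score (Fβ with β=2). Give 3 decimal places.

Fβ = (1+β²)·TP / ((1+β²)·TP + β²·FN + FP), with β²=4
= 5·28 / (5·28 + 4·4 + 11) = 0.838

0.838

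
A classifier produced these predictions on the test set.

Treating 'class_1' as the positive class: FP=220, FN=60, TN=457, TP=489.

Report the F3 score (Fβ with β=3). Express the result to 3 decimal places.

0.865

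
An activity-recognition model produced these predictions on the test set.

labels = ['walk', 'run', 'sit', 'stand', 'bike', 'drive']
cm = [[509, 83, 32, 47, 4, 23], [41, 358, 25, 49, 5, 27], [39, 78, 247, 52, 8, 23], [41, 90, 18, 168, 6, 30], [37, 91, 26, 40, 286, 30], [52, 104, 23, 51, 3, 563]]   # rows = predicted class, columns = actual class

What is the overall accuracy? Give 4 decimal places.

Accuracy = trace / total = (509+358+247+168+286+563=2131) / 3309 = 2131/3309 = 0.6440

0.6440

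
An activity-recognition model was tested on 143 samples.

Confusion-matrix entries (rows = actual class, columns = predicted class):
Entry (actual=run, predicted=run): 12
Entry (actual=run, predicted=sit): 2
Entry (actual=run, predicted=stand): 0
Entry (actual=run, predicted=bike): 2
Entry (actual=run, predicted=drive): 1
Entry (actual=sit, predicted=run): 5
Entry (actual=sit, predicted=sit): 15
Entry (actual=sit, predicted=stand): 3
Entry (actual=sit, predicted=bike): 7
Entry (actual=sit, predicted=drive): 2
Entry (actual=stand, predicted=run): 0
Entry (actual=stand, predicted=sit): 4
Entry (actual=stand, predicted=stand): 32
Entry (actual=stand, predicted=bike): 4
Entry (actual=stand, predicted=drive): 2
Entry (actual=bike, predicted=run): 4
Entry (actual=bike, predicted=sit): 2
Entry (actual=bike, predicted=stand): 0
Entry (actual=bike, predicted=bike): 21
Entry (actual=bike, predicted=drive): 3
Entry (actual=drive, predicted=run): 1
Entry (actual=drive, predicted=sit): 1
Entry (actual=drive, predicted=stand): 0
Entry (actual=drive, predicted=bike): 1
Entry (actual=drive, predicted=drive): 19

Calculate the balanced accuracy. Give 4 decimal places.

Balanced accuracy = mean of per-class recall.
  run: recall = 12/17 = 0.70588
  sit: recall = 15/32 = 0.46875
  stand: recall = 32/42 = 0.76190
  bike: recall = 21/30 = 0.70000
  drive: recall = 19/22 = 0.86364
Mean = (0.70588 + 0.46875 + 0.76190 + 0.70000 + 0.86364) / 5 = 0.7000

0.7000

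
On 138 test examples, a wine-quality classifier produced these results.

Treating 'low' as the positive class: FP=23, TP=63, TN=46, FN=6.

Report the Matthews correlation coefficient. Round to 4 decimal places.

MCC = (TP·TN − FP·FN) / √((TP+FP)(TP+FN)(TN+FP)(TN+FN))
Numerator = 63·46 − 23·6 = 2760
Denominator = √(86·69·69·52) = √21291192 = 4614.2380
MCC = 2760 / 4614.2380 = 0.5981

0.5981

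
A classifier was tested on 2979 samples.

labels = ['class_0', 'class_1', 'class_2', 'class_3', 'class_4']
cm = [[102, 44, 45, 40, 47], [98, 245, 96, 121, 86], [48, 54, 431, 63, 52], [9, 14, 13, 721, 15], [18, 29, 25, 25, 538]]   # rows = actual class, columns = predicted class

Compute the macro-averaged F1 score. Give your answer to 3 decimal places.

0.628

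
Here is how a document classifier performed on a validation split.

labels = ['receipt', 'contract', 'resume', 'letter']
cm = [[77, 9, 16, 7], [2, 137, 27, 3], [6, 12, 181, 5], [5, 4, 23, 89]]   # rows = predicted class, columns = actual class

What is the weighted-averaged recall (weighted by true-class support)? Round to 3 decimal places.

0.803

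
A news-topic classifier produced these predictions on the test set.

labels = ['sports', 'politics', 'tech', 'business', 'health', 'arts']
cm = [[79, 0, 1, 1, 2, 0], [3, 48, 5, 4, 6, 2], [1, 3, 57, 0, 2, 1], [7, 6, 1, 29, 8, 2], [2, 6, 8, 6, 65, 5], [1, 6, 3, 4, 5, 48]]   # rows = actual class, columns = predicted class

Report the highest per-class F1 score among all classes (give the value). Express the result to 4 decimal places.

Per-class F1 score (2·TP/(2·TP+FP+FN)):
  sports: TP=79, FP=3+1+7+2+1=14, FN=0+1+1+2+0=4 → 158/176 = 0.89773
  politics: TP=48, FP=0+3+6+6+6=21, FN=3+5+4+6+2=20 → 96/137 = 0.70073
  tech: TP=57, FP=1+5+1+8+3=18, FN=1+3+0+2+1=7 → 114/139 = 0.82014
  business: TP=29, FP=1+4+0+6+4=15, FN=7+6+1+8+2=24 → 58/97 = 0.59794
  health: TP=65, FP=2+6+2+8+5=23, FN=2+6+8+6+5=27 → 130/180 = 0.72222
  arts: TP=48, FP=0+2+1+2+5=10, FN=1+6+3+4+5=19 → 96/125 = 0.76800
Highest is class 'sports' with F1 score = 0.8977.

0.8977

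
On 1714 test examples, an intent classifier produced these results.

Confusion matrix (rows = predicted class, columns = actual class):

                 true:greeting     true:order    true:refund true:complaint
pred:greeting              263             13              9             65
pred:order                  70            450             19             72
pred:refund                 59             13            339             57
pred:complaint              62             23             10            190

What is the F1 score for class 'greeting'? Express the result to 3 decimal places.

0.654

One-vs-rest for 'greeting': TP = diagonal; FP = other classes predicted 'greeting'; FN = 'greeting' predicted as other.
F1 score = 2·TP/(2·TP+FP+FN).
greeting: TP=263, FP=13+9+65=87, FN=70+59+62=191 → 526/804 = 0.6542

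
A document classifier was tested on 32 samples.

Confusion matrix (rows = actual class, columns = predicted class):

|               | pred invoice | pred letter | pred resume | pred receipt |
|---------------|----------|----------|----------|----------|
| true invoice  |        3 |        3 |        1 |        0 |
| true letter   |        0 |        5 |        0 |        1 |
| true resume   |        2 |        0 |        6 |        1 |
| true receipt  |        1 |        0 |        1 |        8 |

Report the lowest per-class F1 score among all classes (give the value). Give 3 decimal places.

0.462

Per-class F1 score (2·TP/(2·TP+FP+FN)):
  invoice: TP=3, FP=0+2+1=3, FN=3+1+0=4 → 6/13 = 0.4615
  letter: TP=5, FP=3+0+0=3, FN=0+0+1=1 → 10/14 = 0.7143
  resume: TP=6, FP=1+0+1=2, FN=2+0+1=3 → 12/17 = 0.7059
  receipt: TP=8, FP=0+1+1=2, FN=1+0+1=2 → 16/20 = 0.8000
Lowest is class 'invoice' with F1 score = 0.462.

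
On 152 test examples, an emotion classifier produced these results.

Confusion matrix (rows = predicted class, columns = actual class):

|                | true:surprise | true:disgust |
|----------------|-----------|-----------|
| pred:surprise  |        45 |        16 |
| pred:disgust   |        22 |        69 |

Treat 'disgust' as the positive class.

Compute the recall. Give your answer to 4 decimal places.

0.8118

Recall = TP/(TP+FN) = 69/(69+16) = 69/85 = 0.8118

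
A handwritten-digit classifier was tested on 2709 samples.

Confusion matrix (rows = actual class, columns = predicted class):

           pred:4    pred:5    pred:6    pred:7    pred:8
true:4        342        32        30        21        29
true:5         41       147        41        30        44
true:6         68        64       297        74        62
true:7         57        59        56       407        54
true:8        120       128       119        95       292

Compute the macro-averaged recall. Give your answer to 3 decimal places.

Per-class recall (TP/(TP+FN)):
  4: TP=342, FN=32+30+21+29=112 → 342/454 = 0.7533
  5: TP=147, FN=41+41+30+44=156 → 147/303 = 0.4851
  6: TP=297, FN=68+64+74+62=268 → 297/565 = 0.5257
  7: TP=407, FN=57+59+56+54=226 → 407/633 = 0.6430
  8: TP=292, FN=120+128+119+95=462 → 292/754 = 0.3873
Macro-recall = mean = (0.7533 + 0.4851 + 0.5257 + 0.6430 + 0.3873) / 5 = 0.559

0.559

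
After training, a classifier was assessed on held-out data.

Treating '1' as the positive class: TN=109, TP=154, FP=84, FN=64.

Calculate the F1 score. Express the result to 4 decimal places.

0.6754

Precision = TP/(TP+FP) = 154/238 = 0.6471
Recall = TP/(TP+FN) = 154/218 = 0.7064
F1 = 2·TP/(2·TP+FP+FN) = 308/456 = 0.6754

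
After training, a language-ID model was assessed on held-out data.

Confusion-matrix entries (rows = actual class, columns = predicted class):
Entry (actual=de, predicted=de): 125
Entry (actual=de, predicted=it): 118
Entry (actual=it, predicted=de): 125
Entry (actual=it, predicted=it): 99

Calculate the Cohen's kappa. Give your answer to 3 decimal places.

-0.044

Observed agreement pₒ = trace/N = 224/467 = 0.4797
Expected agreement pₑ = Σ (rowᵢ·colᵢ)/N² = (243·250 + 224·217)/467² = 0.5014
κ = (pₒ − pₑ)/(1 − pₑ) = (0.4797 − 0.5014)/(1 − 0.5014) = -0.044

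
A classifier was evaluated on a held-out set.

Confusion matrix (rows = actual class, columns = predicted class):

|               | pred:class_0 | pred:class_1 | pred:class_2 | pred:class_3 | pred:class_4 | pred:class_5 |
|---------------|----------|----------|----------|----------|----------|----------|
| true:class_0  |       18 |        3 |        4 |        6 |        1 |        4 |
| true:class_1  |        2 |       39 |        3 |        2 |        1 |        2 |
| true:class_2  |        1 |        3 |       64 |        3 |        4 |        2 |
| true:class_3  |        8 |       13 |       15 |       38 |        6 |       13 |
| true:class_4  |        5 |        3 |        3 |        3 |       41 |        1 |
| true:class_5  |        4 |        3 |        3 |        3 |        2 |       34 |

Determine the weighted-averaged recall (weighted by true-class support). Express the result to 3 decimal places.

0.650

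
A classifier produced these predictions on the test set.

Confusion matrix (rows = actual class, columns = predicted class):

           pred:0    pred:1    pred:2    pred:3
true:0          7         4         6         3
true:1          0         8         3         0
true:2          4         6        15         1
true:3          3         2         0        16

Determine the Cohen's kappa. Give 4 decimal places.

Observed agreement pₒ = trace/N = 46/78 = 0.58974
Expected agreement pₑ = Σ (rowᵢ·colᵢ)/N² = (20·14 + 11·20 + 26·24 + 21·20)/78² = 0.25378
κ = (pₒ − pₑ)/(1 − pₑ) = (0.58974 − 0.25378)/(1 − 0.25378) = 0.4502

0.4502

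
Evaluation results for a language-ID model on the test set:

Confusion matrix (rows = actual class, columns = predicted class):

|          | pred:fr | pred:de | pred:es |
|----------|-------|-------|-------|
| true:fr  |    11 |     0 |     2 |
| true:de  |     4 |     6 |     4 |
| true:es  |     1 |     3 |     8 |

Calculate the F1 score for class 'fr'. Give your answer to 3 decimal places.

F1 score = 2·TP/(2·TP+FP+FN).
fr: TP=11, FP=4+1=5, FN=0+2=2 → 22/29 = 0.7586

0.759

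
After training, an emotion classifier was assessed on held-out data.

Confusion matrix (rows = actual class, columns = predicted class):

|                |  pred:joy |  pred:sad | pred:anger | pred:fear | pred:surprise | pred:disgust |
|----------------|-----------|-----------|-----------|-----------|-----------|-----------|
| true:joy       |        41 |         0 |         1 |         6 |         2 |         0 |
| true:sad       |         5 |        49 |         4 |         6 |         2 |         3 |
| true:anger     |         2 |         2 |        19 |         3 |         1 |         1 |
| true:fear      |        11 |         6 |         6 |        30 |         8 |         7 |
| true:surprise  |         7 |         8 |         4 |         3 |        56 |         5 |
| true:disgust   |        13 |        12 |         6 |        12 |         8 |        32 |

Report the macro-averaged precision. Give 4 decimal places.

Per-class precision (TP/(TP+FP)):
  joy: TP=41, FP=5+2+11+7+13=38 → 41/79 = 0.51899
  sad: TP=49, FP=0+2+6+8+12=28 → 49/77 = 0.63636
  anger: TP=19, FP=1+4+6+4+6=21 → 19/40 = 0.47500
  fear: TP=30, FP=6+6+3+3+12=30 → 30/60 = 0.50000
  surprise: TP=56, FP=2+2+1+8+8=21 → 56/77 = 0.72727
  disgust: TP=32, FP=0+3+1+7+5=16 → 32/48 = 0.66667
Macro-precision = mean = (0.51899 + 0.63636 + 0.47500 + 0.50000 + 0.72727 + 0.66667) / 6 = 0.5874

0.5874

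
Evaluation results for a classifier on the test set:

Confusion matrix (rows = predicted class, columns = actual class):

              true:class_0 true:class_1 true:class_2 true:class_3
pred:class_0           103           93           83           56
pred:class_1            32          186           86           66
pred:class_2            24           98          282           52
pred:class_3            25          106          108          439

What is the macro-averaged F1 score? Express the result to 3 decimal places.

Per-class F1 score (2·TP/(2·TP+FP+FN)):
  class_0: TP=103, FP=93+83+56=232, FN=32+24+25=81 → 206/519 = 0.3969
  class_1: TP=186, FP=32+86+66=184, FN=93+98+106=297 → 372/853 = 0.4361
  class_2: TP=282, FP=24+98+52=174, FN=83+86+108=277 → 564/1015 = 0.5557
  class_3: TP=439, FP=25+106+108=239, FN=56+66+52=174 → 878/1291 = 0.6801
Macro-F1 score = mean = (0.3969 + 0.4361 + 0.5557 + 0.6801) / 4 = 0.517

0.517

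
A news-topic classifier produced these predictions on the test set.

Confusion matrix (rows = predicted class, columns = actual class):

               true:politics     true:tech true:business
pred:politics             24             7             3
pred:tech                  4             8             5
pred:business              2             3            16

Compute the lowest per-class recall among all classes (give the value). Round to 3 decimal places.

0.444

Per-class recall (TP/(TP+FN)):
  politics: TP=24, FN=4+2=6 → 24/30 = 0.8000
  tech: TP=8, FN=7+3=10 → 8/18 = 0.4444
  business: TP=16, FN=3+5=8 → 16/24 = 0.6667
Lowest is class 'tech' with recall = 0.444.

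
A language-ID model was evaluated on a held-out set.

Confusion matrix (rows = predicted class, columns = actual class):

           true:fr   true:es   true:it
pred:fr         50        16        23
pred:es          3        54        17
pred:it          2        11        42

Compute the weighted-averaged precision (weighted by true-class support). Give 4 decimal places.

Per-class precision (TP/(TP+FP)):
  fr: TP=50, FP=16+23=39 → 50/89 = 0.56180
  es: TP=54, FP=3+17=20 → 54/74 = 0.72973
  it: TP=42, FP=2+11=13 → 42/55 = 0.76364
Weighted-precision = Σ (supportᵢ/N)·precisionᵢ with N=218: (55/218)·0.56180 + (81/218)·0.72973 + (82/218)·0.76364 = 0.7001

0.7001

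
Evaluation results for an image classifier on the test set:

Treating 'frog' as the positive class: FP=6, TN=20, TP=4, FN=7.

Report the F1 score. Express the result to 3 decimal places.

0.381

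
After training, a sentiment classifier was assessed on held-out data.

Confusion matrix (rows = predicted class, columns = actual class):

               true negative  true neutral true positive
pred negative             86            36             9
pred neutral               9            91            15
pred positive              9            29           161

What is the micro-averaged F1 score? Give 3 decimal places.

0.760

Micro-averaging pools counts across classes: ΣTP=338, ΣFP=107, ΣFN=107.
Micro-F1 score = 2·TP/(2·TP+FP+FN) on pooled counts = 0.760 (equals overall accuracy in single-label multiclass).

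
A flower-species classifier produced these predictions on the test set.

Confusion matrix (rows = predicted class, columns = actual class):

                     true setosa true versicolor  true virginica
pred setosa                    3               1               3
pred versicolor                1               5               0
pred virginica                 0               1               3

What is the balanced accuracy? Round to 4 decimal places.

Balanced accuracy = mean of per-class recall.
  setosa: recall = 3/4 = 0.75000
  versicolor: recall = 5/7 = 0.71429
  virginica: recall = 3/6 = 0.50000
Mean = (0.75000 + 0.71429 + 0.50000) / 3 = 0.6548

0.6548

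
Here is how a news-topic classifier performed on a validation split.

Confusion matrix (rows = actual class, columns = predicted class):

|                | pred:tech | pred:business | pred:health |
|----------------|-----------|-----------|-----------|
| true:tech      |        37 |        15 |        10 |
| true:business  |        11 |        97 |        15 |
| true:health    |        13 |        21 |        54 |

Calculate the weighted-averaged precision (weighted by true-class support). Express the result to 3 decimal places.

0.687

Per-class precision (TP/(TP+FP)):
  tech: TP=37, FP=11+13=24 → 37/61 = 0.6066
  business: TP=97, FP=15+21=36 → 97/133 = 0.7293
  health: TP=54, FP=10+15=25 → 54/79 = 0.6835
Weighted-precision = Σ (supportᵢ/N)·precisionᵢ with N=273: (62/273)·0.6066 + (123/273)·0.7293 + (88/273)·0.6835 = 0.687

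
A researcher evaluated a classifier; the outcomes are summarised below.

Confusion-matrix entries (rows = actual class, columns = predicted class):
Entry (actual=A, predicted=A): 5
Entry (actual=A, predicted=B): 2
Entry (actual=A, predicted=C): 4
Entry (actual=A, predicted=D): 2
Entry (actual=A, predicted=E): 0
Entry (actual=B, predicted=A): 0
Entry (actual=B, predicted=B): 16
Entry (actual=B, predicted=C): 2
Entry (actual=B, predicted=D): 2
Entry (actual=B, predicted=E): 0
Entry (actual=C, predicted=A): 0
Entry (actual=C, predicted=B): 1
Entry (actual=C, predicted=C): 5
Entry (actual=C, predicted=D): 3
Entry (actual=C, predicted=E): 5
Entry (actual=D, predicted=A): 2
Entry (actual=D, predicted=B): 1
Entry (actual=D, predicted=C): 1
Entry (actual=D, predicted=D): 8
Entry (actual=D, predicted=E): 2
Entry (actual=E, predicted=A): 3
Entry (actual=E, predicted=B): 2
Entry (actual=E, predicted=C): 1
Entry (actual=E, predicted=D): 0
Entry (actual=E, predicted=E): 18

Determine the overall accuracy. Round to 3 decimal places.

0.612

Accuracy = trace / total = (5+16+5+8+18=52) / 85 = 52/85 = 0.612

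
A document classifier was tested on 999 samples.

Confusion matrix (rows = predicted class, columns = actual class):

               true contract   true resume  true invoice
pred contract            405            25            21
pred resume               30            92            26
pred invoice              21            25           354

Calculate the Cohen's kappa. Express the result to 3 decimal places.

0.758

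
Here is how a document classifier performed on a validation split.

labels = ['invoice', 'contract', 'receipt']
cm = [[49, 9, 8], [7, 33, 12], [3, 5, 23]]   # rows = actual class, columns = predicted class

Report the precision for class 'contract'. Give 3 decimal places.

precision = TP/(TP+FP).
contract: TP=33, FP=9+5=14 → 33/47 = 0.7021

0.702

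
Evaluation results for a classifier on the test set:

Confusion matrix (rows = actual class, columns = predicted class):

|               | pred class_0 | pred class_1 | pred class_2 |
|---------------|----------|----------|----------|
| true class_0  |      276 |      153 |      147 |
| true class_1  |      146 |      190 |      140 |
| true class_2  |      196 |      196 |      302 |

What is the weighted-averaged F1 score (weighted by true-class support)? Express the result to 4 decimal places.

0.4417

Per-class F1 score (2·TP/(2·TP+FP+FN)):
  class_0: TP=276, FP=146+196=342, FN=153+147=300 → 552/1194 = 0.46231
  class_1: TP=190, FP=153+196=349, FN=146+140=286 → 380/1015 = 0.37438
  class_2: TP=302, FP=147+140=287, FN=196+196=392 → 604/1283 = 0.47077
Weighted-F1 score = Σ (supportᵢ/N)·F1 scoreᵢ with N=1746: (576/1746)·0.46231 + (476/1746)·0.37438 + (694/1746)·0.47077 = 0.4417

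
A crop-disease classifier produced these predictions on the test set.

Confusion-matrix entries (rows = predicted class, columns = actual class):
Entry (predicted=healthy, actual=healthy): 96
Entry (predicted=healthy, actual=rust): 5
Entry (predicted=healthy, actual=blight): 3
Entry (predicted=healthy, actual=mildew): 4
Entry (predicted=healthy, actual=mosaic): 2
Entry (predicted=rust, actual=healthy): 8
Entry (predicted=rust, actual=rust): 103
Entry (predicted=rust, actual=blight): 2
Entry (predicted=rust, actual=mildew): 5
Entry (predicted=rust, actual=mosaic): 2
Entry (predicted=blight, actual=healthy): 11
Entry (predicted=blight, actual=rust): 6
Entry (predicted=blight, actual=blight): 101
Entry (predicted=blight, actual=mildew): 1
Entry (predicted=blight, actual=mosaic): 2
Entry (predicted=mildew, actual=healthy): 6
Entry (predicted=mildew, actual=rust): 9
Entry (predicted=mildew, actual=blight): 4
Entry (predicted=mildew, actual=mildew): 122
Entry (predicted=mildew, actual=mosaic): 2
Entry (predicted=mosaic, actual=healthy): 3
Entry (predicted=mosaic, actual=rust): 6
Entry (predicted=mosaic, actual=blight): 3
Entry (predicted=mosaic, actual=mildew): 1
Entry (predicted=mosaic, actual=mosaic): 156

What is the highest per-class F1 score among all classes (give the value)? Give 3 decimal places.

Per-class F1 score (2·TP/(2·TP+FP+FN)):
  healthy: TP=96, FP=5+3+4+2=14, FN=8+11+6+3=28 → 192/234 = 0.8205
  rust: TP=103, FP=8+2+5+2=17, FN=5+6+9+6=26 → 206/249 = 0.8273
  blight: TP=101, FP=11+6+1+2=20, FN=3+2+4+3=12 → 202/234 = 0.8632
  mildew: TP=122, FP=6+9+4+2=21, FN=4+5+1+1=11 → 244/276 = 0.8841
  mosaic: TP=156, FP=3+6+3+1=13, FN=2+2+2+2=8 → 312/333 = 0.9369
Highest is class 'mosaic' with F1 score = 0.937.

0.937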